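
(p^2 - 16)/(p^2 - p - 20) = (p - 4)/(p - 5)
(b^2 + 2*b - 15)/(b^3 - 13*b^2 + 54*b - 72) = (b + 5)/(b^2 - 10*b + 24)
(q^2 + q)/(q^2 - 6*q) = (q + 1)/(q - 6)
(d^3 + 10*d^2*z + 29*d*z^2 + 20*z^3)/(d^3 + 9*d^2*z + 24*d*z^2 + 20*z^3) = (d^2 + 5*d*z + 4*z^2)/(d^2 + 4*d*z + 4*z^2)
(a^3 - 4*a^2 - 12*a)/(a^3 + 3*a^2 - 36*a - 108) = a*(a + 2)/(a^2 + 9*a + 18)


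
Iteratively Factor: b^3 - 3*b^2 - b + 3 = (b - 3)*(b^2 - 1) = (b - 3)*(b - 1)*(b + 1)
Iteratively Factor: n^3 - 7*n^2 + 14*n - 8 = (n - 2)*(n^2 - 5*n + 4) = (n - 2)*(n - 1)*(n - 4)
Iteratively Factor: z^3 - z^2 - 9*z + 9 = (z - 1)*(z^2 - 9) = (z - 1)*(z + 3)*(z - 3)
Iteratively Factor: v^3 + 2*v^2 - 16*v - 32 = (v - 4)*(v^2 + 6*v + 8) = (v - 4)*(v + 2)*(v + 4)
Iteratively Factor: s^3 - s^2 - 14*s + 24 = (s - 3)*(s^2 + 2*s - 8) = (s - 3)*(s + 4)*(s - 2)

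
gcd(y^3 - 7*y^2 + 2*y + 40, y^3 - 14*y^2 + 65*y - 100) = y^2 - 9*y + 20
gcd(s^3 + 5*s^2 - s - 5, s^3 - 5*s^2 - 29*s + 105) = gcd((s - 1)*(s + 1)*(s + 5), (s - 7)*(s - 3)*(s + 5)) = s + 5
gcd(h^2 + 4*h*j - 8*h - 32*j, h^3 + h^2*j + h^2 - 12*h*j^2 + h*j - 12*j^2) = h + 4*j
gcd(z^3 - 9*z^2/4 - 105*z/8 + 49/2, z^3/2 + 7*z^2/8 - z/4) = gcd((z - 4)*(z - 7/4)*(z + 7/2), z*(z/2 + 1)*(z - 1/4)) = 1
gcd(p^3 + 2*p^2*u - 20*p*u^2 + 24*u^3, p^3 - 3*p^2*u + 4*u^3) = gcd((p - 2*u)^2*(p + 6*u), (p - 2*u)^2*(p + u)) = p^2 - 4*p*u + 4*u^2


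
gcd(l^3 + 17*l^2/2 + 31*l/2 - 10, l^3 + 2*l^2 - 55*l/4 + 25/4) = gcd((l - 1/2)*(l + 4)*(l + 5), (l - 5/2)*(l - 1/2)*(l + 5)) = l^2 + 9*l/2 - 5/2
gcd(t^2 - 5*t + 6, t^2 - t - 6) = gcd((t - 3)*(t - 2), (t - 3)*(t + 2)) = t - 3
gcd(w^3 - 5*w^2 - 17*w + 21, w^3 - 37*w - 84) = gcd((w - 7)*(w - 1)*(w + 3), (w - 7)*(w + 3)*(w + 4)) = w^2 - 4*w - 21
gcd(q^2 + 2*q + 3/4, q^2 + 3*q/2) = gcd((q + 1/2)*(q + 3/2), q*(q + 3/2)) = q + 3/2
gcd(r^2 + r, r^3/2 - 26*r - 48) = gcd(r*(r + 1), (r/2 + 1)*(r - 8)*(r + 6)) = 1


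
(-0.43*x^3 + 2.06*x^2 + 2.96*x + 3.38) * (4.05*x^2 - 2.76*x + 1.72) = -1.7415*x^5 + 9.5298*x^4 + 5.5628*x^3 + 9.0626*x^2 - 4.2376*x + 5.8136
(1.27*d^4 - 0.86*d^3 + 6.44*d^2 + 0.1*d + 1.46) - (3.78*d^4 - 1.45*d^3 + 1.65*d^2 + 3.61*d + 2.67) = -2.51*d^4 + 0.59*d^3 + 4.79*d^2 - 3.51*d - 1.21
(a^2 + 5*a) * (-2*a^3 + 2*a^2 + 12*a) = -2*a^5 - 8*a^4 + 22*a^3 + 60*a^2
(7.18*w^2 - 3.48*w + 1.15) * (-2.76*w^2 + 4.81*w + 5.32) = -19.8168*w^4 + 44.1406*w^3 + 18.2848*w^2 - 12.9821*w + 6.118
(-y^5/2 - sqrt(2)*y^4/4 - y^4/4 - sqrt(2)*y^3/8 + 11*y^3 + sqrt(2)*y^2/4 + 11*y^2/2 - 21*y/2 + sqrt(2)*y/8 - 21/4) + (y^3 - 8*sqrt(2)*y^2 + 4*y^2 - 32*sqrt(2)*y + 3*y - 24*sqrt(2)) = -y^5/2 - sqrt(2)*y^4/4 - y^4/4 - sqrt(2)*y^3/8 + 12*y^3 - 31*sqrt(2)*y^2/4 + 19*y^2/2 - 255*sqrt(2)*y/8 - 15*y/2 - 24*sqrt(2) - 21/4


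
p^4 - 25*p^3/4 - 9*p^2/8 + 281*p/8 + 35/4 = (p - 5)*(p - 7/2)*(p + 1/4)*(p + 2)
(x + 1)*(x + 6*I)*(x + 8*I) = x^3 + x^2 + 14*I*x^2 - 48*x + 14*I*x - 48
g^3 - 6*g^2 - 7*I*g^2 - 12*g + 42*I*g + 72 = (g - 6)*(g - 4*I)*(g - 3*I)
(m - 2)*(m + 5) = m^2 + 3*m - 10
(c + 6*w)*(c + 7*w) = c^2 + 13*c*w + 42*w^2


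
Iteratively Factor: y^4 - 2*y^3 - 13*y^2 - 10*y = (y + 2)*(y^3 - 4*y^2 - 5*y) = (y - 5)*(y + 2)*(y^2 + y) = (y - 5)*(y + 1)*(y + 2)*(y)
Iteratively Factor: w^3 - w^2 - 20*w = (w)*(w^2 - w - 20) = w*(w - 5)*(w + 4)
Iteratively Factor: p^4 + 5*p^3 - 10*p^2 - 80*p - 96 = (p + 3)*(p^3 + 2*p^2 - 16*p - 32) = (p + 3)*(p + 4)*(p^2 - 2*p - 8) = (p - 4)*(p + 3)*(p + 4)*(p + 2)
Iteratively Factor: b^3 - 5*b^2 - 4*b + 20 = (b + 2)*(b^2 - 7*b + 10) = (b - 5)*(b + 2)*(b - 2)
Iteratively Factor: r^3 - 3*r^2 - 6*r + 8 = (r - 1)*(r^2 - 2*r - 8) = (r - 4)*(r - 1)*(r + 2)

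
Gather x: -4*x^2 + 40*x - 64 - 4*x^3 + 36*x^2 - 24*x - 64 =-4*x^3 + 32*x^2 + 16*x - 128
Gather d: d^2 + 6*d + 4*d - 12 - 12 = d^2 + 10*d - 24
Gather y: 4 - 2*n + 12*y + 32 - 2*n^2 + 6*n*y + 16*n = -2*n^2 + 14*n + y*(6*n + 12) + 36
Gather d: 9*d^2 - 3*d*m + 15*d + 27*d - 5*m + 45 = 9*d^2 + d*(42 - 3*m) - 5*m + 45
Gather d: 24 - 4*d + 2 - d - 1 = 25 - 5*d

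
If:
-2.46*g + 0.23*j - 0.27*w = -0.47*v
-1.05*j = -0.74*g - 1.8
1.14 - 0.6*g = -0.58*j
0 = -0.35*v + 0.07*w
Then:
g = 11.16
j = 9.58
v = -28.69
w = -143.47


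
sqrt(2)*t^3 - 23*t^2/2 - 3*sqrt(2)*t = t*(t - 6*sqrt(2))*(sqrt(2)*t + 1/2)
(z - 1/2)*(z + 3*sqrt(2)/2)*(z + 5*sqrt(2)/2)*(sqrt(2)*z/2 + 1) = sqrt(2)*z^4/2 - sqrt(2)*z^3/4 + 5*z^3 - 5*z^2/2 + 31*sqrt(2)*z^2/4 - 31*sqrt(2)*z/8 + 15*z/2 - 15/4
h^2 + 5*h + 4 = (h + 1)*(h + 4)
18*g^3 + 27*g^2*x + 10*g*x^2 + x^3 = (g + x)*(3*g + x)*(6*g + x)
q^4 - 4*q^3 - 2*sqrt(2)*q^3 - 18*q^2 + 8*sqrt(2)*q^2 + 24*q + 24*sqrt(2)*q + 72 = (q - 6)*(q + 2)*(q - 3*sqrt(2))*(q + sqrt(2))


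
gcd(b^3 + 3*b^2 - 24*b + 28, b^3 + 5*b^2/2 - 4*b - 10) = b - 2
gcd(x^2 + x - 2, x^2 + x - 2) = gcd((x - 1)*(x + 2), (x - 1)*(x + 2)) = x^2 + x - 2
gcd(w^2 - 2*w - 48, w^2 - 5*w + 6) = 1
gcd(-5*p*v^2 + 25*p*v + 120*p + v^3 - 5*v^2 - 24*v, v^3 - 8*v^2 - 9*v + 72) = v^2 - 5*v - 24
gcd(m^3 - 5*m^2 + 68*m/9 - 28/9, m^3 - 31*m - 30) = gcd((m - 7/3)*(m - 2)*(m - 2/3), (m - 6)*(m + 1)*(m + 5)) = 1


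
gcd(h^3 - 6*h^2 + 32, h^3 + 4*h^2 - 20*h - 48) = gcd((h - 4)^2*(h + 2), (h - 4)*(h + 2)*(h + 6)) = h^2 - 2*h - 8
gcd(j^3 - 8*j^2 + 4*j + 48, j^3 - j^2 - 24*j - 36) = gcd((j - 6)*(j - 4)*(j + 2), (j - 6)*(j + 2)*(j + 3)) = j^2 - 4*j - 12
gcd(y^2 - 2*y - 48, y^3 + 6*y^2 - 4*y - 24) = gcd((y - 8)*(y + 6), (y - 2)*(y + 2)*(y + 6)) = y + 6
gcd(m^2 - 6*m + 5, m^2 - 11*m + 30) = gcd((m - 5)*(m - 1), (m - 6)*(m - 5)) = m - 5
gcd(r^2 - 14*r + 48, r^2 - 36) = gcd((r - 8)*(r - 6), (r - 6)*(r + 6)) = r - 6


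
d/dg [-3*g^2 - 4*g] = -6*g - 4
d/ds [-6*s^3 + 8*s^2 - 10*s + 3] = -18*s^2 + 16*s - 10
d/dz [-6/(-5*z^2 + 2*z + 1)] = 12*(1 - 5*z)/(-5*z^2 + 2*z + 1)^2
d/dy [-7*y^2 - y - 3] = -14*y - 1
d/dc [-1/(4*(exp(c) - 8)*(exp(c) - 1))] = (2*exp(c) - 9)/(16*(exp(c) - 8)^2*sinh(c/2)^2)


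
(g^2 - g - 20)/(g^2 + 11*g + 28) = (g - 5)/(g + 7)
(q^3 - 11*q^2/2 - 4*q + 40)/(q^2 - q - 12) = (q^2 - 3*q/2 - 10)/(q + 3)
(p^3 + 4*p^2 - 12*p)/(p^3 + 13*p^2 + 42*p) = (p - 2)/(p + 7)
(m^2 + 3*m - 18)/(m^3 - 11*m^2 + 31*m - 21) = (m + 6)/(m^2 - 8*m + 7)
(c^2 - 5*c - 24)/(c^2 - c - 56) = (c + 3)/(c + 7)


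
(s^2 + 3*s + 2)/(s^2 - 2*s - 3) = (s + 2)/(s - 3)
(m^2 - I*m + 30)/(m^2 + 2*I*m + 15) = (m - 6*I)/(m - 3*I)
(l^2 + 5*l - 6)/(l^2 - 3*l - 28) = (-l^2 - 5*l + 6)/(-l^2 + 3*l + 28)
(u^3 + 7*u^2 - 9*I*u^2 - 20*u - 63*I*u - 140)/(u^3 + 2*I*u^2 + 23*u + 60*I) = (u^2 + u*(7 - 4*I) - 28*I)/(u^2 + 7*I*u - 12)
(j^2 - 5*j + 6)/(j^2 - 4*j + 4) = (j - 3)/(j - 2)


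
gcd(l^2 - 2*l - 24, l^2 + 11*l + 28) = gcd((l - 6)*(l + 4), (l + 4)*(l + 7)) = l + 4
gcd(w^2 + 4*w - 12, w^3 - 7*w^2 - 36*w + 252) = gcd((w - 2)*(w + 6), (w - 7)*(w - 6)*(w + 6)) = w + 6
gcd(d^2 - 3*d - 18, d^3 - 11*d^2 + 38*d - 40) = 1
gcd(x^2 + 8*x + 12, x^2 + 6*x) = x + 6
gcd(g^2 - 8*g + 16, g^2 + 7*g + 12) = 1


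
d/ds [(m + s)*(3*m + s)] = 4*m + 2*s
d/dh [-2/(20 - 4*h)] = -1/(2*(h - 5)^2)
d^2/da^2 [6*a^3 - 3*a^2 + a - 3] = 36*a - 6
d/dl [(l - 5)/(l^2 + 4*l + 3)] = (l^2 + 4*l - 2*(l - 5)*(l + 2) + 3)/(l^2 + 4*l + 3)^2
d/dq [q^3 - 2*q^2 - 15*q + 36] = 3*q^2 - 4*q - 15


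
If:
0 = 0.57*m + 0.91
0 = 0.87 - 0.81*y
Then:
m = -1.60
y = 1.07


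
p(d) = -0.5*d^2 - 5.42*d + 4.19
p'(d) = -1.0*d - 5.42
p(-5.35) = 18.88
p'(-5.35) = -0.07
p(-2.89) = 15.68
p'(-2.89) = -2.53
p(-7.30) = 17.11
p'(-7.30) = 1.88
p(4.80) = -33.35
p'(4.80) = -10.22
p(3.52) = -21.08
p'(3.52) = -8.94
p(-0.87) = 8.53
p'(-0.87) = -4.55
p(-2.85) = 15.58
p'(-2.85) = -2.57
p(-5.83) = 18.79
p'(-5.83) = 0.41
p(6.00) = -46.33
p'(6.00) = -11.42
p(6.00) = -46.33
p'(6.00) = -11.42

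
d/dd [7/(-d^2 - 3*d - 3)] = 7*(2*d + 3)/(d^2 + 3*d + 3)^2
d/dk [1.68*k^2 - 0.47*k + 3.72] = 3.36*k - 0.47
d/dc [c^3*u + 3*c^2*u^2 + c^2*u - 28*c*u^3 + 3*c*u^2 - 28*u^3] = u*(3*c^2 + 6*c*u + 2*c - 28*u^2 + 3*u)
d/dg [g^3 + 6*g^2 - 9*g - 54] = 3*g^2 + 12*g - 9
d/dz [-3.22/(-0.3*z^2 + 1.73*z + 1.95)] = (5.5706 - 1.932*z)/(-0.3*z^2 + 1.73*z + 1.95)^2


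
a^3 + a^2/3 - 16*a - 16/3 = (a - 4)*(a + 1/3)*(a + 4)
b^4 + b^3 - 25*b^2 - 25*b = b*(b - 5)*(b + 1)*(b + 5)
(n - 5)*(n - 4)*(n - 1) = n^3 - 10*n^2 + 29*n - 20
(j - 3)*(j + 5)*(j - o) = j^3 - j^2*o + 2*j^2 - 2*j*o - 15*j + 15*o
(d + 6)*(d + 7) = d^2 + 13*d + 42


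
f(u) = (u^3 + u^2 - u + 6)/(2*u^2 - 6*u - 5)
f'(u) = (6 - 4*u)*(u^3 + u^2 - u + 6)/(2*u^2 - 6*u - 5)^2 + (3*u^2 + 2*u - 1)/(2*u^2 - 6*u - 5)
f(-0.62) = -13.24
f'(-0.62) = 221.68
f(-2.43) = -0.00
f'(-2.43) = 0.55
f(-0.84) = 4.79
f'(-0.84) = 30.51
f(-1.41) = 0.89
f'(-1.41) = 1.68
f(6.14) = 8.02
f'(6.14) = -0.73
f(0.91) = -0.76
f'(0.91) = -0.17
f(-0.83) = 5.12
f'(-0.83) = 34.68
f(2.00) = -1.78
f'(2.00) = -2.06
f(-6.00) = -1.63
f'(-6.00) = 0.45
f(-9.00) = -3.00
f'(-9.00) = 0.46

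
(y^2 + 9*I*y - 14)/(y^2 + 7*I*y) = (y + 2*I)/y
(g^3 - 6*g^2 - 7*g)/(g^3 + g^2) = (g - 7)/g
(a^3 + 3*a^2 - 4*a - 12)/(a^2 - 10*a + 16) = (a^2 + 5*a + 6)/(a - 8)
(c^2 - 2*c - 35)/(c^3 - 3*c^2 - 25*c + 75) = (c - 7)/(c^2 - 8*c + 15)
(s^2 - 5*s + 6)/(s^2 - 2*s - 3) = (s - 2)/(s + 1)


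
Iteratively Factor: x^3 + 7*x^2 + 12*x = (x)*(x^2 + 7*x + 12) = x*(x + 4)*(x + 3)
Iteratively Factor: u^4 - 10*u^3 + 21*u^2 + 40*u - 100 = (u - 5)*(u^3 - 5*u^2 - 4*u + 20) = (u - 5)*(u - 2)*(u^2 - 3*u - 10) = (u - 5)*(u - 2)*(u + 2)*(u - 5)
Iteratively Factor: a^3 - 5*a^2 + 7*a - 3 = (a - 1)*(a^2 - 4*a + 3) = (a - 3)*(a - 1)*(a - 1)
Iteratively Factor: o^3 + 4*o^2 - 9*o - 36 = (o + 4)*(o^2 - 9) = (o - 3)*(o + 4)*(o + 3)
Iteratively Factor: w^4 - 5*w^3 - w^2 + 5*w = (w + 1)*(w^3 - 6*w^2 + 5*w) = (w - 5)*(w + 1)*(w^2 - w) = (w - 5)*(w - 1)*(w + 1)*(w)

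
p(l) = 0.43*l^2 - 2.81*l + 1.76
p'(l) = 0.86*l - 2.81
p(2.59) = -2.63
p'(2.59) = -0.58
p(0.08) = 1.54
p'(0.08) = -2.74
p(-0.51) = 3.30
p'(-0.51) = -3.25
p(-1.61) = 7.40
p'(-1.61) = -4.19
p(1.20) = -0.99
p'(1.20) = -1.78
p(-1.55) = 7.15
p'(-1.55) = -4.14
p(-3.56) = 17.21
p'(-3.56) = -5.87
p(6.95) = 3.00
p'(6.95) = 3.17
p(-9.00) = 61.88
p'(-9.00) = -10.55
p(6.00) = 0.38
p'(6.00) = 2.35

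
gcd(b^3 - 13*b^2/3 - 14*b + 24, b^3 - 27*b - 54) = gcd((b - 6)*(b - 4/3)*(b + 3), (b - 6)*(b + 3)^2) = b^2 - 3*b - 18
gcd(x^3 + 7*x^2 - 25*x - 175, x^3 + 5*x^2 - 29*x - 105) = x^2 + 2*x - 35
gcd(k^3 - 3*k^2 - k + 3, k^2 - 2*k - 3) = k^2 - 2*k - 3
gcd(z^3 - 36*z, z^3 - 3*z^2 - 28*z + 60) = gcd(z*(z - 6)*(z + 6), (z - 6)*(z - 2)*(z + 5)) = z - 6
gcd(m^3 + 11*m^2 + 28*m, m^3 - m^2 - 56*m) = m^2 + 7*m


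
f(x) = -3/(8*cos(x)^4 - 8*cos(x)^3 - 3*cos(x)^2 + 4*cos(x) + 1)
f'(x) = -3*(32*sin(x)*cos(x)^3 - 24*sin(x)*cos(x)^2 - 6*sin(x)*cos(x) + 4*sin(x))/(8*cos(x)^4 - 8*cos(x)^3 - 3*cos(x)^2 + 4*cos(x) + 1)^2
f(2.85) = -0.37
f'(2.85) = 0.52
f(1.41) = -1.95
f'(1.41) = -3.21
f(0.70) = -2.05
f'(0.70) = 0.28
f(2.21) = -11.64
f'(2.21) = 281.06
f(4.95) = -1.77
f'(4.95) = 1.70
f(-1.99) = 8.19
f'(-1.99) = 6.30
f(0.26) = -1.65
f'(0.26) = -1.09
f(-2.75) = -0.44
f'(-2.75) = -0.87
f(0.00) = -1.50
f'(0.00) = 0.00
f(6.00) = -1.67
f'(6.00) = 1.16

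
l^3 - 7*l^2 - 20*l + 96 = (l - 8)*(l - 3)*(l + 4)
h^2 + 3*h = h*(h + 3)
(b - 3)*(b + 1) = b^2 - 2*b - 3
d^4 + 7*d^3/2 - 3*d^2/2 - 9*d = d*(d - 3/2)*(d + 2)*(d + 3)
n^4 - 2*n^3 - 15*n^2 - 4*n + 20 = (n - 5)*(n - 1)*(n + 2)^2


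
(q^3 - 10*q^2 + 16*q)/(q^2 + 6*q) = (q^2 - 10*q + 16)/(q + 6)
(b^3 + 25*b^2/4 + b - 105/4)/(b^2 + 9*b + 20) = (4*b^2 + 5*b - 21)/(4*(b + 4))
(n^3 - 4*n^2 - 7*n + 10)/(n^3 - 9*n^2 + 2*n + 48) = (n^2 - 6*n + 5)/(n^2 - 11*n + 24)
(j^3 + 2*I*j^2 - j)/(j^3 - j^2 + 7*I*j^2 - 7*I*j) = (j^2 + 2*I*j - 1)/(j^2 - j + 7*I*j - 7*I)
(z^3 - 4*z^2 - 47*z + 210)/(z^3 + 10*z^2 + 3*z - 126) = (z^2 - 11*z + 30)/(z^2 + 3*z - 18)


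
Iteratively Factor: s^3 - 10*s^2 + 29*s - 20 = (s - 4)*(s^2 - 6*s + 5) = (s - 4)*(s - 1)*(s - 5)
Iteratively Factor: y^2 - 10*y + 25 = (y - 5)*(y - 5)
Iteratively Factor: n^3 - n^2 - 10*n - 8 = (n + 2)*(n^2 - 3*n - 4) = (n - 4)*(n + 2)*(n + 1)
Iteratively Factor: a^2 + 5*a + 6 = (a + 3)*(a + 2)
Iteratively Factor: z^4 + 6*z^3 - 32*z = (z + 4)*(z^3 + 2*z^2 - 8*z) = (z - 2)*(z + 4)*(z^2 + 4*z) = z*(z - 2)*(z + 4)*(z + 4)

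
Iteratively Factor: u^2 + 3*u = (u + 3)*(u)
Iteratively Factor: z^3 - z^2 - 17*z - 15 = (z + 3)*(z^2 - 4*z - 5) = (z - 5)*(z + 3)*(z + 1)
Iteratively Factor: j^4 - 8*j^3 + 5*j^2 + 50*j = (j - 5)*(j^3 - 3*j^2 - 10*j) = (j - 5)*(j + 2)*(j^2 - 5*j) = j*(j - 5)*(j + 2)*(j - 5)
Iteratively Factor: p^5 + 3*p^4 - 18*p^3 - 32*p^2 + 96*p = (p)*(p^4 + 3*p^3 - 18*p^2 - 32*p + 96) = p*(p + 4)*(p^3 - p^2 - 14*p + 24) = p*(p + 4)^2*(p^2 - 5*p + 6) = p*(p - 2)*(p + 4)^2*(p - 3)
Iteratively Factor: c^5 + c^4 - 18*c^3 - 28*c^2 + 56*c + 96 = (c - 2)*(c^4 + 3*c^3 - 12*c^2 - 52*c - 48) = (c - 4)*(c - 2)*(c^3 + 7*c^2 + 16*c + 12) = (c - 4)*(c - 2)*(c + 2)*(c^2 + 5*c + 6) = (c - 4)*(c - 2)*(c + 2)^2*(c + 3)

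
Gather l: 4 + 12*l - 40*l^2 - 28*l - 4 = -40*l^2 - 16*l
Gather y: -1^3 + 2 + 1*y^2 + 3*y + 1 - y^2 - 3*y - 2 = 0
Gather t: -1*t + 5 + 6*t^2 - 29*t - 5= 6*t^2 - 30*t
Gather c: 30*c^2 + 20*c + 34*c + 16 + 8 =30*c^2 + 54*c + 24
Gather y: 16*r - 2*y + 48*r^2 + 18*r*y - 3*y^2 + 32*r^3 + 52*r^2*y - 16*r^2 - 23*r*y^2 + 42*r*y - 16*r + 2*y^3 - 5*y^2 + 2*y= 32*r^3 + 32*r^2 + 2*y^3 + y^2*(-23*r - 8) + y*(52*r^2 + 60*r)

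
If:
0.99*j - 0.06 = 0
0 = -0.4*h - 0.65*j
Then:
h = -0.10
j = 0.06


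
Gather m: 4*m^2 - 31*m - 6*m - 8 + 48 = 4*m^2 - 37*m + 40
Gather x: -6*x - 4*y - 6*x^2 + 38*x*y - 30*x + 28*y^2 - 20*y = -6*x^2 + x*(38*y - 36) + 28*y^2 - 24*y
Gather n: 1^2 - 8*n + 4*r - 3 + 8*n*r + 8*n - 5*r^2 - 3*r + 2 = 8*n*r - 5*r^2 + r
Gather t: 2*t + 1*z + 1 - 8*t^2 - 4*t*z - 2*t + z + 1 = -8*t^2 - 4*t*z + 2*z + 2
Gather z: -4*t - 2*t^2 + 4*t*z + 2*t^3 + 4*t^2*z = 2*t^3 - 2*t^2 - 4*t + z*(4*t^2 + 4*t)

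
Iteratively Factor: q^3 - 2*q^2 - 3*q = (q)*(q^2 - 2*q - 3) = q*(q + 1)*(q - 3)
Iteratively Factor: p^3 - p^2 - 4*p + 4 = (p + 2)*(p^2 - 3*p + 2) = (p - 1)*(p + 2)*(p - 2)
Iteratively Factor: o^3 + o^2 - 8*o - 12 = (o + 2)*(o^2 - o - 6) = (o - 3)*(o + 2)*(o + 2)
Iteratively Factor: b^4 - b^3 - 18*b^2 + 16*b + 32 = (b - 4)*(b^3 + 3*b^2 - 6*b - 8) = (b - 4)*(b - 2)*(b^2 + 5*b + 4) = (b - 4)*(b - 2)*(b + 1)*(b + 4)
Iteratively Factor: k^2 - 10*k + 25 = (k - 5)*(k - 5)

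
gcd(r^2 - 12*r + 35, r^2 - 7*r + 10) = r - 5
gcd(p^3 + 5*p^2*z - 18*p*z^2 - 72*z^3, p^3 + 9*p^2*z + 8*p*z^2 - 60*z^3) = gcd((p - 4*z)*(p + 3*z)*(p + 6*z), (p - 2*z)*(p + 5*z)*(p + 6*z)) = p + 6*z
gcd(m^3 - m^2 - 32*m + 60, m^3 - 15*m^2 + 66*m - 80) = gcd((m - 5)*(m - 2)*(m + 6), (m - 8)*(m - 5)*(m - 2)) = m^2 - 7*m + 10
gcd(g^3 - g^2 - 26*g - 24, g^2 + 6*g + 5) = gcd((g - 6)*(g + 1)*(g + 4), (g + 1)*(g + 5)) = g + 1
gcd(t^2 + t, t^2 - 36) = 1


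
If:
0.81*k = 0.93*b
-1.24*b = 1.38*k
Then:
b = 0.00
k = 0.00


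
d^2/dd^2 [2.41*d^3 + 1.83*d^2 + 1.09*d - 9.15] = 14.46*d + 3.66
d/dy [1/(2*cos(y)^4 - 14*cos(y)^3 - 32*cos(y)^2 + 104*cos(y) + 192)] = (-4*sin(y)^2 - 29*cos(y) + 30)*sin(y)/(2*(cos(y) - 8)^2*(cos(y) - 3)^2*(cos(y) + 2)^3)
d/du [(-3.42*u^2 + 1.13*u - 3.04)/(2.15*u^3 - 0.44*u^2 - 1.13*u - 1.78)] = (7.353*u^4 - 4.859*u^3 + 23.9698*u^2 + 9.5*u - 5.4466)/(4.6225*u^6 - 1.892*u^5 - 4.6654*u^4 - 6.6596*u^3 + 2.8433*u^2 + 4.0228*u + 3.1684)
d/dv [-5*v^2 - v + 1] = -10*v - 1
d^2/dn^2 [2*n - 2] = 0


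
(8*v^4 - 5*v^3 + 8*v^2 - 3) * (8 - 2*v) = -16*v^5 + 74*v^4 - 56*v^3 + 64*v^2 + 6*v - 24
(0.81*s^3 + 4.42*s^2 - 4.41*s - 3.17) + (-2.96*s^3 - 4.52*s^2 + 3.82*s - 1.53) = -2.15*s^3 - 0.0999999999999996*s^2 - 0.59*s - 4.7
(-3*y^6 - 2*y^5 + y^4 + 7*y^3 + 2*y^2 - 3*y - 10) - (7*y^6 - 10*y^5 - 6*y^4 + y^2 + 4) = -10*y^6 + 8*y^5 + 7*y^4 + 7*y^3 + y^2 - 3*y - 14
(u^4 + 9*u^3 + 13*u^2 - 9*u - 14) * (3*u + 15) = 3*u^5 + 42*u^4 + 174*u^3 + 168*u^2 - 177*u - 210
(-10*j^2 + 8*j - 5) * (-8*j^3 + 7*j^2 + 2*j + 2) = 80*j^5 - 134*j^4 + 76*j^3 - 39*j^2 + 6*j - 10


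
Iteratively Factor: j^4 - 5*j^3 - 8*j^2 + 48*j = (j)*(j^3 - 5*j^2 - 8*j + 48) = j*(j + 3)*(j^2 - 8*j + 16) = j*(j - 4)*(j + 3)*(j - 4)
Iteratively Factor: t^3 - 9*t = (t)*(t^2 - 9) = t*(t - 3)*(t + 3)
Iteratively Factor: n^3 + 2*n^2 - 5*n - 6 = (n + 1)*(n^2 + n - 6) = (n + 1)*(n + 3)*(n - 2)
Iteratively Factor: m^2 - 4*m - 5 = (m - 5)*(m + 1)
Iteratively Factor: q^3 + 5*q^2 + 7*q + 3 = (q + 1)*(q^2 + 4*q + 3) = (q + 1)*(q + 3)*(q + 1)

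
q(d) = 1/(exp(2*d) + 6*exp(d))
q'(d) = (-2*exp(2*d) - 6*exp(d))/(exp(2*d) + 6*exp(d))^2 = 2*(-exp(d) - 3)*exp(-d)/(exp(d) + 6)^2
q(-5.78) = 53.93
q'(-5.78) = -53.96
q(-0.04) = 0.15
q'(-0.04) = -0.17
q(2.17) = 0.01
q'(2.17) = -0.01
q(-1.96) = 1.16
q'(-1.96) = -1.18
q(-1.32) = 0.60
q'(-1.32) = -0.62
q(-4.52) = 15.28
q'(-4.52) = -15.31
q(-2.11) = 1.35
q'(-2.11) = -1.37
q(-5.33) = 34.38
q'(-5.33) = -34.41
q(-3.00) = 3.32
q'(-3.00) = -3.35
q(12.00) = 0.00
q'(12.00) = 0.00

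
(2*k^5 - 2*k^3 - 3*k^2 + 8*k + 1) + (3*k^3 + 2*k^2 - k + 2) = 2*k^5 + k^3 - k^2 + 7*k + 3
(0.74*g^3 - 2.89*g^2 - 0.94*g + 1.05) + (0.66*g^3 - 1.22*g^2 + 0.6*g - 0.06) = 1.4*g^3 - 4.11*g^2 - 0.34*g + 0.99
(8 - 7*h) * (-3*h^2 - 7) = 21*h^3 - 24*h^2 + 49*h - 56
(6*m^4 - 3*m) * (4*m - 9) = 24*m^5 - 54*m^4 - 12*m^2 + 27*m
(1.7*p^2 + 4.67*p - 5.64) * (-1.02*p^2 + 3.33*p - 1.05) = -1.734*p^4 + 0.8976*p^3 + 19.5189*p^2 - 23.6847*p + 5.922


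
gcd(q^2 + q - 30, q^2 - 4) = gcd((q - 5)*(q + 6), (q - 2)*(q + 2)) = 1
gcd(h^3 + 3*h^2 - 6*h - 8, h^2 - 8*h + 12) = h - 2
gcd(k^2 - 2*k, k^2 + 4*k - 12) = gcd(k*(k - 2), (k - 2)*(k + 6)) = k - 2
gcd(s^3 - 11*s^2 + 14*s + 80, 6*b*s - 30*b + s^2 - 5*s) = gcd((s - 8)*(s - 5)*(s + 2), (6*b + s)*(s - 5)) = s - 5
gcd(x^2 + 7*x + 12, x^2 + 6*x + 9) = x + 3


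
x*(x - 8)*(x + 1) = x^3 - 7*x^2 - 8*x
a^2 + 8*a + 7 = (a + 1)*(a + 7)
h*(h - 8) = h^2 - 8*h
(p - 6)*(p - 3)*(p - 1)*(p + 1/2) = p^4 - 19*p^3/2 + 22*p^2 - 9*p/2 - 9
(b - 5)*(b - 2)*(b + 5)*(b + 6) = b^4 + 4*b^3 - 37*b^2 - 100*b + 300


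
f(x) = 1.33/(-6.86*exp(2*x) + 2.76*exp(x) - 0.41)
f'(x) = 1.33*(13.72*exp(2*x) - 2.76*exp(x))/(-6.86*exp(2*x) + 2.76*exp(x) - 0.41)^2 = (18.2476*exp(x) - 3.6708)*exp(x)/(6.86*exp(2*x) - 2.76*exp(x) + 0.41)^2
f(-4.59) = -3.48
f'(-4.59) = -0.24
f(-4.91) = -3.41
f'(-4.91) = -0.17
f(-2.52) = -5.72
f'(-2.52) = -3.28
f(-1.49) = -9.75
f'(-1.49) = 5.35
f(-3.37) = -4.12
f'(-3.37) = -1.00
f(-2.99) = -4.61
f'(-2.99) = -1.66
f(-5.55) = -3.33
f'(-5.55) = -0.09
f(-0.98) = -3.91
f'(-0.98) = 10.29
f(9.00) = 0.00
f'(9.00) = 0.00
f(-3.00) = -4.59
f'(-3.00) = -1.64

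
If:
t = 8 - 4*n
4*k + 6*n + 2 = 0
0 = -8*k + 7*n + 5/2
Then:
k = 1/76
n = -13/38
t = 178/19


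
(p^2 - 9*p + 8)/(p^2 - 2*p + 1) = (p - 8)/(p - 1)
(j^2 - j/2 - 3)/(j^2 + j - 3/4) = 2*(j - 2)/(2*j - 1)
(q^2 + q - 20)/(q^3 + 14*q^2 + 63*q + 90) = (q - 4)/(q^2 + 9*q + 18)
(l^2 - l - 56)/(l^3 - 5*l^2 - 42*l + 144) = (l + 7)/(l^2 + 3*l - 18)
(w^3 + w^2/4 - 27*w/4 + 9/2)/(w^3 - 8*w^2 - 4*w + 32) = (4*w^2 + 9*w - 9)/(4*(w^2 - 6*w - 16))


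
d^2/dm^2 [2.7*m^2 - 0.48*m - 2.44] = 5.40000000000000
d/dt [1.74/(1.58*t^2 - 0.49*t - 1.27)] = (0.8526 - 5.4984*t)/(-1.58*t^2 + 0.49*t + 1.27)^2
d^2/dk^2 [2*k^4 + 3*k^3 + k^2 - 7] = 24*k^2 + 18*k + 2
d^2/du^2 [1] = 0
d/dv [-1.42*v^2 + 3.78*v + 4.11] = 3.78 - 2.84*v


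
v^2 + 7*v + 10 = (v + 2)*(v + 5)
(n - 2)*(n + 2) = n^2 - 4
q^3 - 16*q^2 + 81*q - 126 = (q - 7)*(q - 6)*(q - 3)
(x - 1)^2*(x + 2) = x^3 - 3*x + 2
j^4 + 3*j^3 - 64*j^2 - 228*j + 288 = (j - 8)*(j - 1)*(j + 6)^2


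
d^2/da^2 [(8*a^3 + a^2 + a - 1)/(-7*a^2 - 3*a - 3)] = 4*(34*a^3 - 3*a^2 - 45*a - 6)/(343*a^6 + 441*a^5 + 630*a^4 + 405*a^3 + 270*a^2 + 81*a + 27)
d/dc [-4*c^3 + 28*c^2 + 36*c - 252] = -12*c^2 + 56*c + 36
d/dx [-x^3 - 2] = -3*x^2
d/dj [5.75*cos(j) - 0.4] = -5.75*sin(j)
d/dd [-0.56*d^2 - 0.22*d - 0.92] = -1.12*d - 0.22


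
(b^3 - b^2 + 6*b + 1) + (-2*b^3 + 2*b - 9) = -b^3 - b^2 + 8*b - 8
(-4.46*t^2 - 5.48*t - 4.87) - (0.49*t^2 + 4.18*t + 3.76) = -4.95*t^2 - 9.66*t - 8.63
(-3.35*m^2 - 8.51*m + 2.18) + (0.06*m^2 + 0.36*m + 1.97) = -3.29*m^2 - 8.15*m + 4.15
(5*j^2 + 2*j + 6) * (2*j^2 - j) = 10*j^4 - j^3 + 10*j^2 - 6*j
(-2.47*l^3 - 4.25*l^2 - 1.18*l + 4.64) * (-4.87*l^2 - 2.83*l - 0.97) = 12.0289*l^5 + 27.6876*l^4 + 20.17*l^3 - 15.1349*l^2 - 11.9866*l - 4.5008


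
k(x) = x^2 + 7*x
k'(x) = 2*x + 7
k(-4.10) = -11.89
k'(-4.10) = -1.20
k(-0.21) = -1.43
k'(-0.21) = 6.58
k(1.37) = 11.47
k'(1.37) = 9.74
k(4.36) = 49.53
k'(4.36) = 15.72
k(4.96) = 59.32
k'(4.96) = 16.92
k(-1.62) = -8.72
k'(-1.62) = 3.76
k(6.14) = 80.68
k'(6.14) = 19.28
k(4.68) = 54.66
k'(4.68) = 16.36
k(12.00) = 228.00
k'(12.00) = 31.00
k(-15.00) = 120.00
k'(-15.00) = -23.00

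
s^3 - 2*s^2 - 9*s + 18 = (s - 3)*(s - 2)*(s + 3)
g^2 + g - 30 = (g - 5)*(g + 6)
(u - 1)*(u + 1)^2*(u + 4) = u^4 + 5*u^3 + 3*u^2 - 5*u - 4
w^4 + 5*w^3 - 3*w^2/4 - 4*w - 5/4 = (w - 1)*(w + 1/2)^2*(w + 5)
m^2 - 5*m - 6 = (m - 6)*(m + 1)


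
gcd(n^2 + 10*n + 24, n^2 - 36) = n + 6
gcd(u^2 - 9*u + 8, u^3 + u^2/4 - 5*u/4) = u - 1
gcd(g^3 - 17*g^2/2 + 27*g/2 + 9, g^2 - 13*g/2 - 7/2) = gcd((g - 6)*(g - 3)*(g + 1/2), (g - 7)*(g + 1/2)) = g + 1/2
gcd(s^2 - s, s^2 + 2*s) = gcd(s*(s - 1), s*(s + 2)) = s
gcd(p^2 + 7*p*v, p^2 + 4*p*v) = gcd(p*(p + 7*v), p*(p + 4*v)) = p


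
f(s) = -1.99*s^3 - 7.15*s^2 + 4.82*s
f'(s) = -5.97*s^2 - 14.3*s + 4.82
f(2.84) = -89.56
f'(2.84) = -83.94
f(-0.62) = -5.26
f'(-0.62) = 11.39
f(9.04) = -2010.88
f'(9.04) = -612.33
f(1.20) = -7.95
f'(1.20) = -20.94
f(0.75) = -1.25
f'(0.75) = -9.26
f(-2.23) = -24.24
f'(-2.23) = 7.02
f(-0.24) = -1.54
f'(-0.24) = 7.91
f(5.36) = -486.02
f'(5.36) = -243.34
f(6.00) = -658.32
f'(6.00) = -295.90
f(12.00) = -4410.48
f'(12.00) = -1026.46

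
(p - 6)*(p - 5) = p^2 - 11*p + 30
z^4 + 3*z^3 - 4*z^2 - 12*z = z*(z - 2)*(z + 2)*(z + 3)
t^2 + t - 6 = (t - 2)*(t + 3)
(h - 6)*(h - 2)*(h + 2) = h^3 - 6*h^2 - 4*h + 24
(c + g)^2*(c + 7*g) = c^3 + 9*c^2*g + 15*c*g^2 + 7*g^3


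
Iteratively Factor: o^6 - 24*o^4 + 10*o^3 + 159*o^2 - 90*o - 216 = (o + 1)*(o^5 - o^4 - 23*o^3 + 33*o^2 + 126*o - 216) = (o + 1)*(o + 4)*(o^4 - 5*o^3 - 3*o^2 + 45*o - 54) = (o - 3)*(o + 1)*(o + 4)*(o^3 - 2*o^2 - 9*o + 18) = (o - 3)*(o - 2)*(o + 1)*(o + 4)*(o^2 - 9) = (o - 3)^2*(o - 2)*(o + 1)*(o + 4)*(o + 3)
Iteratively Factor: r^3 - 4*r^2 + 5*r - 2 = (r - 2)*(r^2 - 2*r + 1) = (r - 2)*(r - 1)*(r - 1)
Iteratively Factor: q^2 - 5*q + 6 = (q - 2)*(q - 3)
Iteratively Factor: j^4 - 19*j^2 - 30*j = (j + 3)*(j^3 - 3*j^2 - 10*j) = (j - 5)*(j + 3)*(j^2 + 2*j) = j*(j - 5)*(j + 3)*(j + 2)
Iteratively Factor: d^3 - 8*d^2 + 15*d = (d)*(d^2 - 8*d + 15) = d*(d - 5)*(d - 3)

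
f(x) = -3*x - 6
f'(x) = -3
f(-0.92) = -3.24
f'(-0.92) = -3.00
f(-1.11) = -2.67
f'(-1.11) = -3.00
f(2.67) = -14.01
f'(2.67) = -3.00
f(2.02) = -12.06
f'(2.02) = -3.00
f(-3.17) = 3.51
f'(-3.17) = -3.00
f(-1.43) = -1.71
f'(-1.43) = -3.00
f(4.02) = -18.06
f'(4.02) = -3.00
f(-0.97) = -3.09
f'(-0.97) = -3.00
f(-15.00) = 39.00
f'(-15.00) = -3.00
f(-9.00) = 21.00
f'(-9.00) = -3.00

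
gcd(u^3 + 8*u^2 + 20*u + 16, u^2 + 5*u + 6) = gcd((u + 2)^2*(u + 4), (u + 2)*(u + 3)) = u + 2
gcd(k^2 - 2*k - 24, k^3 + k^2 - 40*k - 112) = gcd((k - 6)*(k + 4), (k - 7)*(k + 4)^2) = k + 4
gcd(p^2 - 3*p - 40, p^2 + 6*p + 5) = p + 5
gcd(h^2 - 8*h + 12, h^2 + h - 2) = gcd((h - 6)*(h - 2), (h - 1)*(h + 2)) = 1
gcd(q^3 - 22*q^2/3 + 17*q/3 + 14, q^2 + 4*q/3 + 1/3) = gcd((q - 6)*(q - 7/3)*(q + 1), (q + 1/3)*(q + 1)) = q + 1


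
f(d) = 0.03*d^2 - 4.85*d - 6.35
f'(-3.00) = -5.03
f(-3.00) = 8.47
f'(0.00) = -4.85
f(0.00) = -6.35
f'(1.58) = -4.76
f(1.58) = -13.94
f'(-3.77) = -5.08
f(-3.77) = 12.36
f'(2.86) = -4.68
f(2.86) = -19.98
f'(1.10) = -4.78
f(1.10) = -11.65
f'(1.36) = -4.77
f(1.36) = -12.89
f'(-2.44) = -5.00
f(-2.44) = 5.66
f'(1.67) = -4.75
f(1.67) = -14.37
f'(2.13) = -4.72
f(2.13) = -16.54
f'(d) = 0.06*d - 4.85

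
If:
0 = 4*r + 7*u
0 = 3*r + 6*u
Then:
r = 0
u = 0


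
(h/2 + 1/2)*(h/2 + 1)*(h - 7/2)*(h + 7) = h^4/4 + 13*h^3/8 - 3*h^2 - 133*h/8 - 49/4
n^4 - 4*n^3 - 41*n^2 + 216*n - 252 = (n - 6)*(n - 3)*(n - 2)*(n + 7)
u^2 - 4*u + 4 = (u - 2)^2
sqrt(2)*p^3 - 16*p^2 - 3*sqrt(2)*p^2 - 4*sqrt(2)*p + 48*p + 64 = (p - 4)*(p - 8*sqrt(2))*(sqrt(2)*p + sqrt(2))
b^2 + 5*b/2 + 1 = (b + 1/2)*(b + 2)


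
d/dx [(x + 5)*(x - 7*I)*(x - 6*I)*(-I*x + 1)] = -4*I*x^3 + x^2*(-36 - 15*I) + x*(-120 + 58*I) - 42 + 145*I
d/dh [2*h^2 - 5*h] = 4*h - 5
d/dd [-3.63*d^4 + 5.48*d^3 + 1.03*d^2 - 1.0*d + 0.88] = -14.52*d^3 + 16.44*d^2 + 2.06*d - 1.0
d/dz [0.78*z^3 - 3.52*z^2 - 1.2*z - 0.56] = 2.34*z^2 - 7.04*z - 1.2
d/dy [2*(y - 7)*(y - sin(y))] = 2*y + 2*(7 - y)*(cos(y) - 1) - 2*sin(y)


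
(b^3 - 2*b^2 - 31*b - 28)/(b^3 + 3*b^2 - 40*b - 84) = (b^3 - 2*b^2 - 31*b - 28)/(b^3 + 3*b^2 - 40*b - 84)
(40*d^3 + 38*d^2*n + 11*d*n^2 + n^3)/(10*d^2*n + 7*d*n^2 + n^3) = (4*d + n)/n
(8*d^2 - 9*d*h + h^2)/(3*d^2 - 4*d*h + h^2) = (8*d - h)/(3*d - h)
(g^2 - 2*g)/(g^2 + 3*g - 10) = g/(g + 5)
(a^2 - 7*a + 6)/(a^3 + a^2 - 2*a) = (a - 6)/(a*(a + 2))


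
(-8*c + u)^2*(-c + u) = -64*c^3 + 80*c^2*u - 17*c*u^2 + u^3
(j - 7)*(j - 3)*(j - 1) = j^3 - 11*j^2 + 31*j - 21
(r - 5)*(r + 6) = r^2 + r - 30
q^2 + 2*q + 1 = (q + 1)^2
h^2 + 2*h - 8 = (h - 2)*(h + 4)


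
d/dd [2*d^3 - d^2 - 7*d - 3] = 6*d^2 - 2*d - 7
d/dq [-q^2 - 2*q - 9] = -2*q - 2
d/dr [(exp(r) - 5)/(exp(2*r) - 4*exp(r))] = (-exp(2*r) + 10*exp(r) - 20)*exp(-r)/(exp(2*r) - 8*exp(r) + 16)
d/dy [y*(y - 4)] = 2*y - 4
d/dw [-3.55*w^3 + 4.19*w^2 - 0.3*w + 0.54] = -10.65*w^2 + 8.38*w - 0.3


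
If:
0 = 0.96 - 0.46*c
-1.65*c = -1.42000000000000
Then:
No Solution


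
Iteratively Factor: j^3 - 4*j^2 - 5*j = (j + 1)*(j^2 - 5*j) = (j - 5)*(j + 1)*(j)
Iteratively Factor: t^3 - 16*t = (t - 4)*(t^2 + 4*t) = t*(t - 4)*(t + 4)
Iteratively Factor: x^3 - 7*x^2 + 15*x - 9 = (x - 1)*(x^2 - 6*x + 9) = (x - 3)*(x - 1)*(x - 3)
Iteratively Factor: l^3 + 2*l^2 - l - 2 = (l - 1)*(l^2 + 3*l + 2) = (l - 1)*(l + 1)*(l + 2)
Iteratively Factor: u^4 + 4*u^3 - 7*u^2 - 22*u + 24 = (u - 2)*(u^3 + 6*u^2 + 5*u - 12) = (u - 2)*(u + 4)*(u^2 + 2*u - 3) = (u - 2)*(u + 3)*(u + 4)*(u - 1)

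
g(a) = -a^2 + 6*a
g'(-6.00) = 18.00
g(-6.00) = -72.00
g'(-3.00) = 12.00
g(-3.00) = -27.00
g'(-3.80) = 13.60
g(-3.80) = -37.24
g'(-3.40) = 12.80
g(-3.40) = -31.96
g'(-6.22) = 18.44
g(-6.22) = -76.01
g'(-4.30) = 14.60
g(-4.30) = -44.29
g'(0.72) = 4.56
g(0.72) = 3.80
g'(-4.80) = 15.60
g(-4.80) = -51.84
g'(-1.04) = 8.08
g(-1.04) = -7.32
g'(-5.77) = 17.54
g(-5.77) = -67.91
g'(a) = 6 - 2*a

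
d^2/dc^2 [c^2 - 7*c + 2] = 2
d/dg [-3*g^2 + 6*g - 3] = 6 - 6*g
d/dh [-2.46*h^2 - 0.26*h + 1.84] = -4.92*h - 0.26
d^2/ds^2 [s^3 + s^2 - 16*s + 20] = 6*s + 2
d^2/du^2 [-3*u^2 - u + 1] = -6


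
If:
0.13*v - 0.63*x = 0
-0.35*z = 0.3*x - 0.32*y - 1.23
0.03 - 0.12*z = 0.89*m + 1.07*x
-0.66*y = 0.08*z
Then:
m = 1.42323232323232*z - 4.89550561797753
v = 19.8692307692308 - 6.28041958041958*z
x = 4.1 - 1.2959595959596*z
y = -0.121212121212121*z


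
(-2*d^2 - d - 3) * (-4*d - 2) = 8*d^3 + 8*d^2 + 14*d + 6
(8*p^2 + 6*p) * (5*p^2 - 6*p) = 40*p^4 - 18*p^3 - 36*p^2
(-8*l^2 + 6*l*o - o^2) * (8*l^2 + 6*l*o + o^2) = -64*l^4 + 20*l^2*o^2 - o^4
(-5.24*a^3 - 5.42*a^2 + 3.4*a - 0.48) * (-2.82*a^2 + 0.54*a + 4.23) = 14.7768*a^5 + 12.4548*a^4 - 34.68*a^3 - 19.737*a^2 + 14.1228*a - 2.0304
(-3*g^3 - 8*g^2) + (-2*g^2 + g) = -3*g^3 - 10*g^2 + g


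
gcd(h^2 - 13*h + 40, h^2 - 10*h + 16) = h - 8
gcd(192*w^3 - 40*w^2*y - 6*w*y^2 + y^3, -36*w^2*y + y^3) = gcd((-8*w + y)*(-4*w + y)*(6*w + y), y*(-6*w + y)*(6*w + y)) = 6*w + y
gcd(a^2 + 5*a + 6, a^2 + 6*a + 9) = a + 3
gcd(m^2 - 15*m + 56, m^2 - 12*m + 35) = m - 7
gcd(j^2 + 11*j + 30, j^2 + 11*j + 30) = j^2 + 11*j + 30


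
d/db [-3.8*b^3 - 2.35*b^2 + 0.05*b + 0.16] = -11.4*b^2 - 4.7*b + 0.05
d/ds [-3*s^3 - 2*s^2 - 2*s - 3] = -9*s^2 - 4*s - 2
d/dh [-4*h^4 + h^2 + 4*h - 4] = -16*h^3 + 2*h + 4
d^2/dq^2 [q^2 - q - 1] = 2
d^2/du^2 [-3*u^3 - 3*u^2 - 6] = -18*u - 6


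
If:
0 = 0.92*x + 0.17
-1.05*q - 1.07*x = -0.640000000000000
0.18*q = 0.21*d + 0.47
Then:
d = -1.55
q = 0.80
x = -0.18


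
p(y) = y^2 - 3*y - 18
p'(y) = 2*y - 3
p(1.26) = -20.19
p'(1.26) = -0.48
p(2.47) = -19.31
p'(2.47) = 1.94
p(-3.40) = 3.76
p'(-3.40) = -9.80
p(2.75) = -18.69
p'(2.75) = 2.50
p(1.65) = -20.23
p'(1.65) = 0.30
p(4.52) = -11.13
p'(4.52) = 6.04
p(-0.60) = -15.84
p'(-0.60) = -4.20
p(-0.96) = -14.20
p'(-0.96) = -4.92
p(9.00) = 36.00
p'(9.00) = 15.00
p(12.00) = 90.00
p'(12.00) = 21.00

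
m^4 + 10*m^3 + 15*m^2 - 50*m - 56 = (m - 2)*(m + 1)*(m + 4)*(m + 7)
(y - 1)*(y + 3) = y^2 + 2*y - 3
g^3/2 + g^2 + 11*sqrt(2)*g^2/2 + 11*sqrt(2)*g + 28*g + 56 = (g/2 + 1)*(g + 4*sqrt(2))*(g + 7*sqrt(2))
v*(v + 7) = v^2 + 7*v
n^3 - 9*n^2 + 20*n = n*(n - 5)*(n - 4)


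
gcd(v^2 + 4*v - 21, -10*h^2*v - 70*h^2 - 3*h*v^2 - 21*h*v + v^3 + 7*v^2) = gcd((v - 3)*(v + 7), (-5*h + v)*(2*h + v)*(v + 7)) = v + 7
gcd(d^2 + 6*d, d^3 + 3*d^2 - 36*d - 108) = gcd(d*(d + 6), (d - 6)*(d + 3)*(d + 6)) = d + 6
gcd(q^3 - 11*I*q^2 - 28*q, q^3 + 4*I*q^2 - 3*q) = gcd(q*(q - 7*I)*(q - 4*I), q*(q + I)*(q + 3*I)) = q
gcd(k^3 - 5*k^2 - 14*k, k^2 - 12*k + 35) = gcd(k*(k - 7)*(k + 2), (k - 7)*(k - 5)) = k - 7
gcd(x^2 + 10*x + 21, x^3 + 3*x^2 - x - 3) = x + 3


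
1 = 1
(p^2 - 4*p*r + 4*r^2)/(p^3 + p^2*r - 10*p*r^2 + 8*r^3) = (p - 2*r)/(p^2 + 3*p*r - 4*r^2)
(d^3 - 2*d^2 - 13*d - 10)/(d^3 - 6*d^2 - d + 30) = (d + 1)/(d - 3)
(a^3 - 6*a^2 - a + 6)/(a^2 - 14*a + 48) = (a^2 - 1)/(a - 8)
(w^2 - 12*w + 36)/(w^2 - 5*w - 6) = (w - 6)/(w + 1)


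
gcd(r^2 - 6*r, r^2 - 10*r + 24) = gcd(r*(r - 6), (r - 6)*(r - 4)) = r - 6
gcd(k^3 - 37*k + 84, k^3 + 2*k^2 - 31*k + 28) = k^2 + 3*k - 28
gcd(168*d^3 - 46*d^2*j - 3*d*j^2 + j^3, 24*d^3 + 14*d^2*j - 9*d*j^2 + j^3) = 24*d^2 - 10*d*j + j^2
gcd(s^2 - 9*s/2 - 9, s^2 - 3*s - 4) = 1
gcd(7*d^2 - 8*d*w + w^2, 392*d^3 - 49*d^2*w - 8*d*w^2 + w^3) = -7*d + w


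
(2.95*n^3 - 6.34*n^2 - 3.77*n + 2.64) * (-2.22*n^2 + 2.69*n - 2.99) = -6.549*n^5 + 22.0103*n^4 - 17.5057*n^3 + 2.9545*n^2 + 18.3739*n - 7.8936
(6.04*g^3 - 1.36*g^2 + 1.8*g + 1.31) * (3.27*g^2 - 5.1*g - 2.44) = 19.7508*g^5 - 35.2512*g^4 - 1.9156*g^3 - 1.5779*g^2 - 11.073*g - 3.1964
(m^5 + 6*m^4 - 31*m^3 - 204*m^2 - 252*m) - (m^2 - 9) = m^5 + 6*m^4 - 31*m^3 - 205*m^2 - 252*m + 9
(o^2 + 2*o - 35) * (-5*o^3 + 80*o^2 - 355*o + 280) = -5*o^5 + 70*o^4 - 20*o^3 - 3230*o^2 + 12985*o - 9800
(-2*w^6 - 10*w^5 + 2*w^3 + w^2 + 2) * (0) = 0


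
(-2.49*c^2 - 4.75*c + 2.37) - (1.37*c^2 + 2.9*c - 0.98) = -3.86*c^2 - 7.65*c + 3.35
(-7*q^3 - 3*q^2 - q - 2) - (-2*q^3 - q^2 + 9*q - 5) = -5*q^3 - 2*q^2 - 10*q + 3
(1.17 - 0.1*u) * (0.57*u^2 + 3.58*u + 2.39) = -0.057*u^3 + 0.3089*u^2 + 3.9496*u + 2.7963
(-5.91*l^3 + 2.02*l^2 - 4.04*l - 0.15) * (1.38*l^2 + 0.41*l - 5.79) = -8.1558*l^5 + 0.3645*l^4 + 29.4719*l^3 - 13.5592*l^2 + 23.3301*l + 0.8685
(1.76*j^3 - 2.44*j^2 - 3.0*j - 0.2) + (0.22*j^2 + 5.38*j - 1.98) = 1.76*j^3 - 2.22*j^2 + 2.38*j - 2.18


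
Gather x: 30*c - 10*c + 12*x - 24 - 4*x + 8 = 20*c + 8*x - 16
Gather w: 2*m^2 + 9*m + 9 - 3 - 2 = 2*m^2 + 9*m + 4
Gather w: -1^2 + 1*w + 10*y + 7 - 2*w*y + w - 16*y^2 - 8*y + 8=w*(2 - 2*y) - 16*y^2 + 2*y + 14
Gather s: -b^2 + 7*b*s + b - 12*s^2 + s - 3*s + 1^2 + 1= -b^2 + b - 12*s^2 + s*(7*b - 2) + 2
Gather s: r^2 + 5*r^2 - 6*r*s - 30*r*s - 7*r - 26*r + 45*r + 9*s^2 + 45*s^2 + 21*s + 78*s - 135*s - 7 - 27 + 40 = 6*r^2 + 12*r + 54*s^2 + s*(-36*r - 36) + 6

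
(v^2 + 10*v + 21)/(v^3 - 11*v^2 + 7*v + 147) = (v + 7)/(v^2 - 14*v + 49)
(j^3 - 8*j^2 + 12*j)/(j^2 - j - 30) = j*(j - 2)/(j + 5)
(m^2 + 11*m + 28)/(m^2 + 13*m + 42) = (m + 4)/(m + 6)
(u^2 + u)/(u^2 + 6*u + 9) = u*(u + 1)/(u^2 + 6*u + 9)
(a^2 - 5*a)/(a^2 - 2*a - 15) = a/(a + 3)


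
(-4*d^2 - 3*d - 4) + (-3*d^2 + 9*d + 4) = -7*d^2 + 6*d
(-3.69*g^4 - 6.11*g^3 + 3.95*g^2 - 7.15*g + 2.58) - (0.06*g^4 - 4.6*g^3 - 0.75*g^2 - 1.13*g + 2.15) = -3.75*g^4 - 1.51*g^3 + 4.7*g^2 - 6.02*g + 0.43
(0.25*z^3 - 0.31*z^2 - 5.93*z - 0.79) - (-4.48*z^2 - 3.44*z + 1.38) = 0.25*z^3 + 4.17*z^2 - 2.49*z - 2.17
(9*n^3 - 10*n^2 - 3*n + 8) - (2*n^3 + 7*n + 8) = 7*n^3 - 10*n^2 - 10*n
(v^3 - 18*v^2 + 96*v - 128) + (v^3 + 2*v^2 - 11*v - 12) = 2*v^3 - 16*v^2 + 85*v - 140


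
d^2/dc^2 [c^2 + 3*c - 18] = 2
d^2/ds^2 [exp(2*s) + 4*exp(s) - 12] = 4*(exp(s) + 1)*exp(s)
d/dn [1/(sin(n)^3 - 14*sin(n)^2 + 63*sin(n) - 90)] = (-3*sin(n)^2 + 28*sin(n) - 63)*cos(n)/(sin(n)^3 - 14*sin(n)^2 + 63*sin(n) - 90)^2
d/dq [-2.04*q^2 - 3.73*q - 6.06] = -4.08*q - 3.73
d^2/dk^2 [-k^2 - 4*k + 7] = -2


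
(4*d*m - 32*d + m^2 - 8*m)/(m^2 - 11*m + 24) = (4*d + m)/(m - 3)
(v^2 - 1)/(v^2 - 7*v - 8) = (v - 1)/(v - 8)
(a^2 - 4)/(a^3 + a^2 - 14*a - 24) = (a - 2)/(a^2 - a - 12)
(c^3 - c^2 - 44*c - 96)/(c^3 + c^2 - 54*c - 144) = (c + 4)/(c + 6)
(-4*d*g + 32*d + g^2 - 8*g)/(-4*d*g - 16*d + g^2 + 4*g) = (g - 8)/(g + 4)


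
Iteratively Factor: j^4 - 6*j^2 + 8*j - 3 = (j - 1)*(j^3 + j^2 - 5*j + 3) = (j - 1)^2*(j^2 + 2*j - 3) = (j - 1)^3*(j + 3)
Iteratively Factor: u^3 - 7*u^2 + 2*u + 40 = (u - 4)*(u^2 - 3*u - 10) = (u - 5)*(u - 4)*(u + 2)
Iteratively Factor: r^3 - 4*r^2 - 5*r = (r)*(r^2 - 4*r - 5) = r*(r - 5)*(r + 1)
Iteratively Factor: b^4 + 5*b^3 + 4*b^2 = (b + 1)*(b^3 + 4*b^2) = (b + 1)*(b + 4)*(b^2) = b*(b + 1)*(b + 4)*(b)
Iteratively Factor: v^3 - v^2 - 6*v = (v - 3)*(v^2 + 2*v) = v*(v - 3)*(v + 2)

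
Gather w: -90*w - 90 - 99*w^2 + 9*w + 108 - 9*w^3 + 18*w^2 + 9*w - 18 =-9*w^3 - 81*w^2 - 72*w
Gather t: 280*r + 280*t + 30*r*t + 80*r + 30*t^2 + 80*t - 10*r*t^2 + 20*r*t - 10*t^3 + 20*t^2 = 360*r - 10*t^3 + t^2*(50 - 10*r) + t*(50*r + 360)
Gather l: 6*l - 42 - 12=6*l - 54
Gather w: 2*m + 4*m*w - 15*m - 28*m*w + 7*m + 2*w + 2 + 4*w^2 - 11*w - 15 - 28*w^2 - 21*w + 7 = -6*m - 24*w^2 + w*(-24*m - 30) - 6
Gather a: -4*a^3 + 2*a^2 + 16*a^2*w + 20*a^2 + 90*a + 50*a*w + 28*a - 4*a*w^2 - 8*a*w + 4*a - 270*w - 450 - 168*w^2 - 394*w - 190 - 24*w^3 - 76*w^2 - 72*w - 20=-4*a^3 + a^2*(16*w + 22) + a*(-4*w^2 + 42*w + 122) - 24*w^3 - 244*w^2 - 736*w - 660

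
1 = 1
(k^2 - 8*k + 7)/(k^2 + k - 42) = (k^2 - 8*k + 7)/(k^2 + k - 42)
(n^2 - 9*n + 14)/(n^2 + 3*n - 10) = (n - 7)/(n + 5)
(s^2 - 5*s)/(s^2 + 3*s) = (s - 5)/(s + 3)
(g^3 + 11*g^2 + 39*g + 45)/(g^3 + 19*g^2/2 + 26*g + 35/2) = 2*(g^2 + 6*g + 9)/(2*g^2 + 9*g + 7)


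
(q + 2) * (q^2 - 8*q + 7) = q^3 - 6*q^2 - 9*q + 14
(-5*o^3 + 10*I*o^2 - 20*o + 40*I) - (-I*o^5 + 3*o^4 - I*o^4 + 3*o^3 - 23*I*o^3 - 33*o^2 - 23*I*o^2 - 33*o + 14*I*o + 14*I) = I*o^5 - 3*o^4 + I*o^4 - 8*o^3 + 23*I*o^3 + 33*o^2 + 33*I*o^2 + 13*o - 14*I*o + 26*I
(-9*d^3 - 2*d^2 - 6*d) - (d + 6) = -9*d^3 - 2*d^2 - 7*d - 6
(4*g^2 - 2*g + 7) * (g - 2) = 4*g^3 - 10*g^2 + 11*g - 14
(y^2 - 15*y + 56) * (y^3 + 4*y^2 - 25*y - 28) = y^5 - 11*y^4 - 29*y^3 + 571*y^2 - 980*y - 1568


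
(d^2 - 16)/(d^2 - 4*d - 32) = (d - 4)/(d - 8)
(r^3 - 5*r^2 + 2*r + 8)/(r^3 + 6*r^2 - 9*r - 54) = (r^3 - 5*r^2 + 2*r + 8)/(r^3 + 6*r^2 - 9*r - 54)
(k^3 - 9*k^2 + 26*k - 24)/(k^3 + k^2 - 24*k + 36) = (k - 4)/(k + 6)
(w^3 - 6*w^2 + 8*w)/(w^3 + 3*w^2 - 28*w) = (w - 2)/(w + 7)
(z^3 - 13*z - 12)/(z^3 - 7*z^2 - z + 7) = (z^2 - z - 12)/(z^2 - 8*z + 7)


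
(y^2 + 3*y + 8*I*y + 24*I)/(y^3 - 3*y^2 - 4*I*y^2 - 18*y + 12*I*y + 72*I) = (y + 8*I)/(y^2 + y*(-6 - 4*I) + 24*I)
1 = 1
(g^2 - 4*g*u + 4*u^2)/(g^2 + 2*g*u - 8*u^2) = (g - 2*u)/(g + 4*u)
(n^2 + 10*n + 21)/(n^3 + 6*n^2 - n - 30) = (n + 7)/(n^2 + 3*n - 10)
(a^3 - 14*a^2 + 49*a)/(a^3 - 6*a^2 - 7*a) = (a - 7)/(a + 1)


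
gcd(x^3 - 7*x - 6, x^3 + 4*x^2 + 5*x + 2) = x^2 + 3*x + 2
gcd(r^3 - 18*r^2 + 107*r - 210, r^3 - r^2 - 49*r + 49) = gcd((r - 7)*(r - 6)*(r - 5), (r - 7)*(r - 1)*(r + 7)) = r - 7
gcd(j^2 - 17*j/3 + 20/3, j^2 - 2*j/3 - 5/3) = j - 5/3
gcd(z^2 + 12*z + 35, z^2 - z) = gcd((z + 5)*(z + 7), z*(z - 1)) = 1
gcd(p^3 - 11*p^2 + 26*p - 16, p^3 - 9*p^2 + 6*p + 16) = p^2 - 10*p + 16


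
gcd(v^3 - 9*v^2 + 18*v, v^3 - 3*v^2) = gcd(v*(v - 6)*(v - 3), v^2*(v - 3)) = v^2 - 3*v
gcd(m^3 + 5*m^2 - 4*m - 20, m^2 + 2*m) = m + 2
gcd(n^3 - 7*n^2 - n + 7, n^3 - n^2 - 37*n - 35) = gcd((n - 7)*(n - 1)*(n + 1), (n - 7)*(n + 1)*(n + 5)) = n^2 - 6*n - 7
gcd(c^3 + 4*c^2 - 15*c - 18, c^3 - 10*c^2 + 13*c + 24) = c^2 - 2*c - 3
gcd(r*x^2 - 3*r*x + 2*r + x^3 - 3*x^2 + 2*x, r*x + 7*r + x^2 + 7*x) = r + x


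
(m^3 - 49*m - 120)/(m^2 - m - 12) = (m^2 - 3*m - 40)/(m - 4)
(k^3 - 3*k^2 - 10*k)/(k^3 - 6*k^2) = (k^2 - 3*k - 10)/(k*(k - 6))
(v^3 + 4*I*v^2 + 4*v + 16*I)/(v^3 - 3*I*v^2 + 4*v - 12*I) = (v + 4*I)/(v - 3*I)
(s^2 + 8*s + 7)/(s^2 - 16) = (s^2 + 8*s + 7)/(s^2 - 16)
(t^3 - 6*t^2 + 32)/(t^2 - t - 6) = (t^2 - 8*t + 16)/(t - 3)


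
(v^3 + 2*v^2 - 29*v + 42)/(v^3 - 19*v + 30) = (v + 7)/(v + 5)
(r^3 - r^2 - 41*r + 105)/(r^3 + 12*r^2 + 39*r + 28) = (r^2 - 8*r + 15)/(r^2 + 5*r + 4)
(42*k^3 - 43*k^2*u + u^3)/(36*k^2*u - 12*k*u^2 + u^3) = (-7*k^2 + 6*k*u + u^2)/(u*(-6*k + u))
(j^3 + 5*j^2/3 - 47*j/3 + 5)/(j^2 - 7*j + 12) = (3*j^2 + 14*j - 5)/(3*(j - 4))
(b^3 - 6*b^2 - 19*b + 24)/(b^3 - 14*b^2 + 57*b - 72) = (b^2 + 2*b - 3)/(b^2 - 6*b + 9)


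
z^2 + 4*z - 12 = (z - 2)*(z + 6)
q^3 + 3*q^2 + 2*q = q*(q + 1)*(q + 2)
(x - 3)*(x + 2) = x^2 - x - 6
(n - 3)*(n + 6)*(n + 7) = n^3 + 10*n^2 + 3*n - 126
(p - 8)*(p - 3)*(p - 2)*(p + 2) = p^4 - 11*p^3 + 20*p^2 + 44*p - 96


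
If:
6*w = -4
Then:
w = -2/3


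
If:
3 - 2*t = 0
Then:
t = 3/2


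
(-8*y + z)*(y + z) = -8*y^2 - 7*y*z + z^2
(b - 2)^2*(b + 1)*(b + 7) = b^4 + 4*b^3 - 21*b^2 + 4*b + 28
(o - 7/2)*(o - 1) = o^2 - 9*o/2 + 7/2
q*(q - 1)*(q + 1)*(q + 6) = q^4 + 6*q^3 - q^2 - 6*q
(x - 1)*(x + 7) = x^2 + 6*x - 7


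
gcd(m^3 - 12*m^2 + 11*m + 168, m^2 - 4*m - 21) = m^2 - 4*m - 21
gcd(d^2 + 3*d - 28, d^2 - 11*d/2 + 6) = d - 4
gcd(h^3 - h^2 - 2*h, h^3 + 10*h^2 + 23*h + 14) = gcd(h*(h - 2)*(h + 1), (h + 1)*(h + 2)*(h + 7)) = h + 1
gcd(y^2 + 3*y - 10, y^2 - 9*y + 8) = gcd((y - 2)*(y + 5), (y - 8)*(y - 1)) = 1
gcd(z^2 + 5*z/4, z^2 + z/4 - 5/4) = z + 5/4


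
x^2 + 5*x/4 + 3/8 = (x + 1/2)*(x + 3/4)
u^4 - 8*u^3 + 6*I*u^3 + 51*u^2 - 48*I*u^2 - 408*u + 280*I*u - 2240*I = (u - 8)*(u - 7*I)*(u + 5*I)*(u + 8*I)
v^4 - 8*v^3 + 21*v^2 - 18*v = v*(v - 3)^2*(v - 2)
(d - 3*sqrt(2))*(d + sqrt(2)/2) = d^2 - 5*sqrt(2)*d/2 - 3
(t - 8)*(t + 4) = t^2 - 4*t - 32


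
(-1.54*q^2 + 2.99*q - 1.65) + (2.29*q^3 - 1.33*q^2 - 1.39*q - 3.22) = 2.29*q^3 - 2.87*q^2 + 1.6*q - 4.87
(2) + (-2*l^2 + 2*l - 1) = -2*l^2 + 2*l + 1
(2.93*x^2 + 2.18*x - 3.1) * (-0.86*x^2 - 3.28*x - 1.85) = -2.5198*x^4 - 11.4852*x^3 - 9.9049*x^2 + 6.135*x + 5.735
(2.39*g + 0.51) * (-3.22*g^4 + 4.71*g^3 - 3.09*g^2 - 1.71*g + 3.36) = -7.6958*g^5 + 9.6147*g^4 - 4.983*g^3 - 5.6628*g^2 + 7.1583*g + 1.7136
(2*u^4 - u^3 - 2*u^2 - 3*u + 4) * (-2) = -4*u^4 + 2*u^3 + 4*u^2 + 6*u - 8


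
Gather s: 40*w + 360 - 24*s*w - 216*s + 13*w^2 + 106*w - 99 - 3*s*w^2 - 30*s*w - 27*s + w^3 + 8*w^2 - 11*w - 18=s*(-3*w^2 - 54*w - 243) + w^3 + 21*w^2 + 135*w + 243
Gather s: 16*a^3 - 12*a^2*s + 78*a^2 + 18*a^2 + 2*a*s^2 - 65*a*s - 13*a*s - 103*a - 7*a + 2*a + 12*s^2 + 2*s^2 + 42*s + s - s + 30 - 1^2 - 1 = 16*a^3 + 96*a^2 - 108*a + s^2*(2*a + 14) + s*(-12*a^2 - 78*a + 42) + 28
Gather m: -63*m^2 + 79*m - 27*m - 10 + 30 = -63*m^2 + 52*m + 20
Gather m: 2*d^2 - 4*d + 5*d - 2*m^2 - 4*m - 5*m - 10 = 2*d^2 + d - 2*m^2 - 9*m - 10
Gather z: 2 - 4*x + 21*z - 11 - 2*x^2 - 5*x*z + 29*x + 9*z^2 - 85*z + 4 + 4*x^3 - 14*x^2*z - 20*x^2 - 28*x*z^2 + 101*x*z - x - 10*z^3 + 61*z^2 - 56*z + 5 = 4*x^3 - 22*x^2 + 24*x - 10*z^3 + z^2*(70 - 28*x) + z*(-14*x^2 + 96*x - 120)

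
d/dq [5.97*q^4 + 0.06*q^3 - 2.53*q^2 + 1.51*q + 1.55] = 23.88*q^3 + 0.18*q^2 - 5.06*q + 1.51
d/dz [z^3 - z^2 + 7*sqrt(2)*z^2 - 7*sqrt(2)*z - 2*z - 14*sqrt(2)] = 3*z^2 - 2*z + 14*sqrt(2)*z - 7*sqrt(2) - 2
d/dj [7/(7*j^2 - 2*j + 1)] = 14*(1 - 7*j)/(7*j^2 - 2*j + 1)^2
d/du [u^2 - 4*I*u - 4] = 2*u - 4*I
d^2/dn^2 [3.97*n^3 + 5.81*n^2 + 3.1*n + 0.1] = 23.82*n + 11.62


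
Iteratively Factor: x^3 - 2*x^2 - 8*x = (x - 4)*(x^2 + 2*x) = (x - 4)*(x + 2)*(x)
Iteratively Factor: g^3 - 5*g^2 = (g)*(g^2 - 5*g) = g^2*(g - 5)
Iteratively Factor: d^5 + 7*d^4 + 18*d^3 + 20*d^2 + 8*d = (d + 2)*(d^4 + 5*d^3 + 8*d^2 + 4*d) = d*(d + 2)*(d^3 + 5*d^2 + 8*d + 4) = d*(d + 2)^2*(d^2 + 3*d + 2) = d*(d + 2)^3*(d + 1)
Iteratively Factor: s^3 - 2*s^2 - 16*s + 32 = (s + 4)*(s^2 - 6*s + 8) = (s - 2)*(s + 4)*(s - 4)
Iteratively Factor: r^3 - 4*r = (r + 2)*(r^2 - 2*r) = (r - 2)*(r + 2)*(r)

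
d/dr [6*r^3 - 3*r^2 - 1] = 6*r*(3*r - 1)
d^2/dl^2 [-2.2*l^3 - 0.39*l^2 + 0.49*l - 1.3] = -13.2*l - 0.78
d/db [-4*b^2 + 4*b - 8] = 4 - 8*b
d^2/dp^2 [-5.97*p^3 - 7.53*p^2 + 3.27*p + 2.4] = -35.82*p - 15.06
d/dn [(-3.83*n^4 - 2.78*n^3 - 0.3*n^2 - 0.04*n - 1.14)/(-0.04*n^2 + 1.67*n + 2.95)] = (0.3064*n^5 - 19.0771*n^4 - 54.4792*n^3 - 25.1056*n^2 - 1.8612*n + 1.7858)/(0.0016*n^4 - 0.1336*n^3 + 2.5529*n^2 + 9.853*n + 8.7025)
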